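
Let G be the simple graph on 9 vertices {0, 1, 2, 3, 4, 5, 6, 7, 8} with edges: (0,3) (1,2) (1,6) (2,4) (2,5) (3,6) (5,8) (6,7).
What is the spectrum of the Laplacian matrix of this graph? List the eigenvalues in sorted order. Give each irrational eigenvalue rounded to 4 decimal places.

[0, 0.1729, 0.5587, 0.6617, 1.4331, 2.2091, 2.4851, 3.9563, 4.5231]

Each diagonal entry of L is the vertex degree and each off-diagonal entry is -1 where an edge is present, 0 otherwise; in the order [0, 1, 2, 3, 4, 5, 6, 7, 8] the diagonal is [1, 2, 3, 2, 1, 2, 3, 1, 1]. L is symmetric positive semidefinite, so every eigenvalue is real and nonnegative. The single zero eigenvalue shows the graph is connected. The largest eigenvalue, 4.5231, is at most the vertex count 9. The eigenvalues sum to 16, which equals trace(L) = 2|E|.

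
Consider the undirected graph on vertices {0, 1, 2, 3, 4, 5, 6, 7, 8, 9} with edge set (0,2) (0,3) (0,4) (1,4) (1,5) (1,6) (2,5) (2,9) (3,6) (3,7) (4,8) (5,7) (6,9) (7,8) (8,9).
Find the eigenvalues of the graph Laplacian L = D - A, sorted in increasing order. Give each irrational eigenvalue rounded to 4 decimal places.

[0, 2, 2, 2, 2, 2, 5, 5, 5, 5]

Reading degrees in the order [0, 1, 2, 3, 4, 5, 6, 7, 8, 9] gives [3, 3, 3, 3, 3, 3, 3, 3, 3, 3]; set D = diag(3, 3, 3, 3, 3, 3, 3, 3, 3, 3) and form L = D - A. The multiplicity of 0 as a Laplacian eigenvalue equals the number of connected components. The single zero eigenvalue shows the graph is connected. There is one zero in the spectrum, matching the 1 component.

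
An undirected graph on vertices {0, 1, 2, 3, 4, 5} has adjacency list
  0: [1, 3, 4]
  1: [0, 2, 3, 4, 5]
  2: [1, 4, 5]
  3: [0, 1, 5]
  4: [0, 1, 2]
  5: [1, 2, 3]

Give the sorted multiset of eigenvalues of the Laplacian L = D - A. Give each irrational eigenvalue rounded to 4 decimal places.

Reading degrees in the order [0, 1, 2, 3, 4, 5] gives [3, 5, 3, 3, 3, 3]; set D = diag(3, 5, 3, 3, 3, 3) and form L = D - A. L is symmetric positive semidefinite, so every eigenvalue is real and nonnegative. By the matrix-tree theorem the graph has (1/6) * product of the nonzero eigenvalues = 121 spanning trees.

[0, 2.3820, 2.3820, 4.6180, 4.6180, 6]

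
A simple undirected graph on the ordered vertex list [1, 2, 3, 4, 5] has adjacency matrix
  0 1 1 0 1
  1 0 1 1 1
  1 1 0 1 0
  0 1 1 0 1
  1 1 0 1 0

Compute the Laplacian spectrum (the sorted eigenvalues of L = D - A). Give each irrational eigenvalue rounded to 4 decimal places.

[0, 3, 3, 5, 5]

Each diagonal entry of L is the vertex degree and each off-diagonal entry is -1 where an edge is present, 0 otherwise; in the order [1, 2, 3, 4, 5] the diagonal is [3, 4, 3, 3, 3]. The multiplicity of 0 as a Laplacian eigenvalue equals the number of connected components. The single zero eigenvalue shows the graph is connected. The eigenvalues sum to 16, which equals trace(L) = 2|E|. The largest eigenvalue, 5, is at most the vertex count 5.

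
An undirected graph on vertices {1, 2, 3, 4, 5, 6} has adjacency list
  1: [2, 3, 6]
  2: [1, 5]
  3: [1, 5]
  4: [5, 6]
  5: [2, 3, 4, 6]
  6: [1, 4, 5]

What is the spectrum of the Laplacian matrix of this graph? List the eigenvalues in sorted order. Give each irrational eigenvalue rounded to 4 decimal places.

Reading degrees in the order [1, 2, 3, 4, 5, 6] gives [3, 2, 2, 2, 4, 3]; set D = diag(3, 2, 2, 2, 4, 3) and form L = D - A. L is symmetric positive semidefinite, so every eigenvalue is real and nonnegative. The single zero eigenvalue shows the graph is connected. The largest eigenvalue, 5.5616, is at most the vertex count 6.

[0, 1.4384, 2, 3, 4, 5.5616]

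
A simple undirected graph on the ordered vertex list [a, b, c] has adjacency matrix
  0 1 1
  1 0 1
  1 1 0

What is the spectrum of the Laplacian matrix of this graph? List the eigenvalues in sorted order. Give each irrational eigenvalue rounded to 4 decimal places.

Each diagonal entry of L is the vertex degree and each off-diagonal entry is -1 where an edge is present, 0 otherwise; in the order [a, b, c] the diagonal is [2, 2, 2]. Diagonalising L (or applying a numerical eigensolver to the 3x3 matrix) gives the spectrum above. The single zero eigenvalue shows the graph is connected. There is one zero in the spectrum, matching the 1 component. By the matrix-tree theorem the graph has (1/3) * product of the nonzero eigenvalues = 3 spanning trees.

[0, 3, 3]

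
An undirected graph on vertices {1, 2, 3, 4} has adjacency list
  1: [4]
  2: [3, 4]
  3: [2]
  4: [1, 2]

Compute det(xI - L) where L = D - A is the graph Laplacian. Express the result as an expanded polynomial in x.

Reading degrees in the order [1, 2, 3, 4] gives [1, 2, 1, 2]; set D = diag(1, 2, 1, 2) and form L = D - A. Computing det(xI - L) by cofactor expansion (or equivalently via sum-over-permutations) gives x^4 - 6x^3 + 10x^2 - 4x. The constant term is 0 because L is singular (the all-ones vector lies in its kernel). The eigenvalues sum to 6, which equals trace(L) = 2|E|.

x^4 - 6x^3 + 10x^2 - 4x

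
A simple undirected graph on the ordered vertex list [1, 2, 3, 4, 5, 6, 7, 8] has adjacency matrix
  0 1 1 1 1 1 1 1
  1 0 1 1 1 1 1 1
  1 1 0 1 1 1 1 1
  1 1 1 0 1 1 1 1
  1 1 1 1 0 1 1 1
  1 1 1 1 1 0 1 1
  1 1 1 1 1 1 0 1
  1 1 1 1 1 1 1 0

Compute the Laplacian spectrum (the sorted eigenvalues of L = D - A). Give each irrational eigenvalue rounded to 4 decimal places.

[0, 8, 8, 8, 8, 8, 8, 8]

Each diagonal entry of L is the vertex degree and each off-diagonal entry is -1 where an edge is present, 0 otherwise; in the order [1, 2, 3, 4, 5, 6, 7, 8] the diagonal is [7, 7, 7, 7, 7, 7, 7, 7]. The multiplicity of 0 as a Laplacian eigenvalue equals the number of connected components. The single zero eigenvalue shows the graph is connected. By the matrix-tree theorem the graph has (1/8) * product of the nonzero eigenvalues = 262144 spanning trees.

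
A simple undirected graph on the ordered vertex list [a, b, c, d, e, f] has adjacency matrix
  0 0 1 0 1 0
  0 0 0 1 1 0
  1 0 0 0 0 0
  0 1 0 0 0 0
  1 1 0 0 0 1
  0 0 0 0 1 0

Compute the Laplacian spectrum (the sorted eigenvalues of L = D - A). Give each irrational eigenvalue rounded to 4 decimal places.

[0, 0.3820, 0.6972, 2, 2.6180, 4.3028]

With the vertex order [a, b, c, d, e, f], the degrees are [2, 2, 1, 1, 3, 1], giving D = diag(2, 2, 1, 1, 3, 1) and L = D - A. Since every row of L sums to 0, the all-ones vector is in the kernel and 0 is an eigenvalue. By the matrix-tree theorem the graph has (1/6) * product of the nonzero eigenvalues = 1 spanning tree.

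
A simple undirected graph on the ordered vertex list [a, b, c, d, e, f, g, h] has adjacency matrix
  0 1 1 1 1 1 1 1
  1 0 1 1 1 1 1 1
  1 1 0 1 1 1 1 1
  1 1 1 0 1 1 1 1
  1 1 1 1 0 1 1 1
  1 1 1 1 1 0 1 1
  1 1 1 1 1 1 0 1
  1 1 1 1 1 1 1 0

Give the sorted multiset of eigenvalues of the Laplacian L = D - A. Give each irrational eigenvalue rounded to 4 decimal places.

With the vertex order [a, b, c, d, e, f, g, h], the degrees are [7, 7, 7, 7, 7, 7, 7, 7], giving D = diag(7, 7, 7, 7, 7, 7, 7, 7) and L = D - A. L is symmetric positive semidefinite, so every eigenvalue is real and nonnegative. The single zero eigenvalue shows the graph is connected. By the matrix-tree theorem the graph has (1/8) * product of the nonzero eigenvalues = 262144 spanning trees.

[0, 8, 8, 8, 8, 8, 8, 8]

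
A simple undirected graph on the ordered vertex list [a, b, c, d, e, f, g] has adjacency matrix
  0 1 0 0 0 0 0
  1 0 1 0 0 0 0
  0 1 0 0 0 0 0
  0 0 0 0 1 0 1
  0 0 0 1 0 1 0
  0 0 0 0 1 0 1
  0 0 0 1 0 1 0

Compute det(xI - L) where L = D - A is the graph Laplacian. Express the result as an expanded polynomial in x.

x^7 - 12x^6 + 55x^5 - 120x^4 + 124x^3 - 48x^2

Reading degrees in the order [a, b, c, d, e, f, g] gives [1, 2, 1, 2, 2, 2, 2]; set D = diag(1, 2, 1, 2, 2, 2, 2) and form L = D - A. Computing det(xI - L) by cofactor expansion (or equivalently via sum-over-permutations) gives x^7 - 12x^6 + 55x^5 - 120x^4 + 124x^3 - 48x^2. The constant term is 0 because L is singular (the all-ones vector lies in its kernel).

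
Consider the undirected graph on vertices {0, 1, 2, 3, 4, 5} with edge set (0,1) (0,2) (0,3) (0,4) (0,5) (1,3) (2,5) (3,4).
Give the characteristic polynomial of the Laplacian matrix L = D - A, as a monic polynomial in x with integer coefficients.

x^6 - 16x^5 + 95x^4 - 260x^3 + 324x^2 - 144x

With the vertex order [0, 1, 2, 3, 4, 5], the degrees are [5, 2, 2, 3, 2, 2], giving D = diag(5, 2, 2, 3, 2, 2) and L = D - A. The eigenvalues of L are [0, 1, 2, 3, 4, 6]; the characteristic polynomial is the product of (x - lambda_i), which multiplies out to x^6 - 16x^5 + 95x^4 - 260x^3 + 324x^2 - 144x. The coefficient of x^5 equals -trace(L) = -16, matching the sum of degrees. By the matrix-tree theorem the graph has (1/6) * product of the nonzero eigenvalues = 24 spanning trees.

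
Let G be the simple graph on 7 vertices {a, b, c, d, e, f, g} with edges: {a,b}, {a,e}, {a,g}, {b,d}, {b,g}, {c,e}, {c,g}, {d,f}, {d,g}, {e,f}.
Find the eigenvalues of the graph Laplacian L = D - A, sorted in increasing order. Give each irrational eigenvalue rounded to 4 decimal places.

[0, 1.5858, 1.5858, 2.5858, 4.4142, 4.4142, 5.4142]

Reading degrees in the order [a, b, c, d, e, f, g] gives [3, 3, 2, 3, 3, 2, 4]; set D = diag(3, 3, 2, 3, 3, 2, 4) and form L = D - A. L is symmetric positive semidefinite, so every eigenvalue is real and nonnegative. The largest eigenvalue, 5.4142, is at most the vertex count 7. There is one zero in the spectrum, matching the 1 component.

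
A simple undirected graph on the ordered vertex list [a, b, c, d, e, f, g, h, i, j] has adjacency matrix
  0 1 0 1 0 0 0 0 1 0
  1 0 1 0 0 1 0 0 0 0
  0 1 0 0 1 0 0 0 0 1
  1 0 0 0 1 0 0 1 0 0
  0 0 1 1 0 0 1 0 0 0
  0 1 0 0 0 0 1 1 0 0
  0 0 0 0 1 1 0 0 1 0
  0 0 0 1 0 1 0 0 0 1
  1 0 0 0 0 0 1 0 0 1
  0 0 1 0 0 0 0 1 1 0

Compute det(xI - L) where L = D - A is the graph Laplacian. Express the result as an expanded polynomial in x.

Each diagonal entry of L is the vertex degree and each off-diagonal entry is -1 where an edge is present, 0 otherwise; in the order [a, b, c, d, e, f, g, h, i, j] the diagonal is [3, 3, 3, 3, 3, 3, 3, 3, 3, 3]. The eigenvalues of L are [0, 2, 2, 2, 2, 2, 5, 5, 5, 5]; the characteristic polynomial is the product of (x - lambda_i), which multiplies out to x^10 - 30x^9 + 390x^8 - 2880x^7 + 13305x^6 - 39882x^5 + 77640x^4 - 94800x^3 + 66000x^2 - 20000x. The coefficient of x^9 equals -trace(L) = -30, matching the sum of degrees. By the matrix-tree theorem the graph has (1/10) * product of the nonzero eigenvalues = 2000 spanning trees. The largest eigenvalue, 5, is at most the vertex count 10.

x^10 - 30x^9 + 390x^8 - 2880x^7 + 13305x^6 - 39882x^5 + 77640x^4 - 94800x^3 + 66000x^2 - 20000x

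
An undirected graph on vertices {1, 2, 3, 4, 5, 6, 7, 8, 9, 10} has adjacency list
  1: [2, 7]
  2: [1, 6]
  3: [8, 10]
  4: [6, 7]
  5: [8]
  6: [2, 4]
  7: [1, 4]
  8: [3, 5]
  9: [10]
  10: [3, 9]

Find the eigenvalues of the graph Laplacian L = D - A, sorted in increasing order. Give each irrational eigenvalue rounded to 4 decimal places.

With the vertex order [1, 2, 3, 4, 5, 6, 7, 8, 9, 10], the degrees are [2, 2, 2, 2, 1, 2, 2, 2, 1, 2], giving D = diag(2, 2, 2, 2, 1, 2, 2, 2, 1, 2) and L = D - A. Since every row of L sums to 0, the all-ones vector is in the kernel and 0 is an eigenvalue. The 2 zero eigenvalues correspond to the 2 connected components. The largest eigenvalue, 3.6180, is at most the vertex count 10. The eigenvalues sum to 18, which equals trace(L) = 2|E|.

[0, 0, 0.3820, 1.3820, 1.3820, 1.3820, 2.6180, 3.6180, 3.6180, 3.6180]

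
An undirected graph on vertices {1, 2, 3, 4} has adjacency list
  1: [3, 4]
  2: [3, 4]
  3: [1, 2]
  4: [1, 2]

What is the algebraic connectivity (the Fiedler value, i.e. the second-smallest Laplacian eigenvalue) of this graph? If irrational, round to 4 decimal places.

2

Each diagonal entry of L is the vertex degree and each off-diagonal entry is -1 where an edge is present, 0 otherwise; in the order [1, 2, 3, 4] the diagonal is [2, 2, 2, 2]. The smallest Laplacian eigenvalue is always 0. The next one, lambda_2 = 2, measures how hard the graph is to disconnect: larger values mean better connectivity. By the matrix-tree theorem the graph has (1/4) * product of the nonzero eigenvalues = 4 spanning trees.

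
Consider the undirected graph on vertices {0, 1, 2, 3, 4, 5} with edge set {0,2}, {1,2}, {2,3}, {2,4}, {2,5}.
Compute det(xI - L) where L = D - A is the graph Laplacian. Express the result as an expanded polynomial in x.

x^6 - 10x^5 + 30x^4 - 40x^3 + 25x^2 - 6x

Reading degrees in the order [0, 1, 2, 3, 4, 5] gives [1, 1, 5, 1, 1, 1]; set D = diag(1, 1, 5, 1, 1, 1) and form L = D - A. L has integer entries, so p(x) = det(xI - L) has integer coefficients. Expanding the determinant yields x^6 - 10x^5 + 30x^4 - 40x^3 + 25x^2 - 6x. The coefficient of x^5 equals -trace(L) = -10, matching the sum of degrees.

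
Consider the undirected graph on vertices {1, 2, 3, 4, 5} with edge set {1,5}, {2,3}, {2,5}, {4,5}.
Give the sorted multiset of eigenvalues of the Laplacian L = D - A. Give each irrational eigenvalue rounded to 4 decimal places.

[0, 0.5188, 1, 2.3111, 4.1701]

Reading degrees in the order [1, 2, 3, 4, 5] gives [1, 2, 1, 1, 3]; set D = diag(1, 2, 1, 1, 3) and form L = D - A. Since every row of L sums to 0, the all-ones vector is in the kernel and 0 is an eigenvalue. The eigenvalues sum to 8, which equals trace(L) = 2|E|.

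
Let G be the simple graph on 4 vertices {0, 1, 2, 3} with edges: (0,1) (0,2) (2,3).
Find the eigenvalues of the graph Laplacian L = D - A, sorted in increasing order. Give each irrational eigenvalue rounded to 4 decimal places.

[0, 0.5858, 2, 3.4142]

Each diagonal entry of L is the vertex degree and each off-diagonal entry is -1 where an edge is present, 0 otherwise; in the order [0, 1, 2, 3] the diagonal is [2, 1, 2, 1]. Diagonalising L (or applying a numerical eigensolver to the 4x4 matrix) gives the spectrum above. There is one zero in the spectrum, matching the 1 component. By the matrix-tree theorem the graph has (1/4) * product of the nonzero eigenvalues = 1 spanning tree.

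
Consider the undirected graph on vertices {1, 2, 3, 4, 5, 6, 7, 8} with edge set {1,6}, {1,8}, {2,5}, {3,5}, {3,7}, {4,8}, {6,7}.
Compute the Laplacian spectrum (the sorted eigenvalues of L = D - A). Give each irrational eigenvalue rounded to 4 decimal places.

Each diagonal entry of L is the vertex degree and each off-diagonal entry is -1 where an edge is present, 0 otherwise; in the order [1, 2, 3, 4, 5, 6, 7, 8] the diagonal is [2, 1, 2, 1, 2, 2, 2, 2]. The multiplicity of 0 as a Laplacian eigenvalue equals the number of connected components. The largest eigenvalue, 3.8478, is at most the vertex count 8. By the matrix-tree theorem the graph has (1/8) * product of the nonzero eigenvalues = 1 spanning tree.

[0, 0.1522, 0.5858, 1.2346, 2, 2.7654, 3.4142, 3.8478]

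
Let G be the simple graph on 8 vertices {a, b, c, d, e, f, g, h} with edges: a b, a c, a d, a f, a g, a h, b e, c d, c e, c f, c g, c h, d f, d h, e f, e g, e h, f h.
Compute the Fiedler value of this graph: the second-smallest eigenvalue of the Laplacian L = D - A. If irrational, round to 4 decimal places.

1.9353

Reading degrees in the order [a, b, c, d, e, f, g, h] gives [6, 2, 6, 4, 5, 5, 3, 5]; set D = diag(6, 2, 6, 4, 5, 5, 3, 5) and form L = D - A. Computing the eigenvalues of L and sorting gives [0, 1.9353, 2.8424, 4.6207, 6, 6, 6.9685, 7.6331]. The Fiedler value lambda_2 = 1.9353 is strictly positive, so the graph is connected. The eigenvalues sum to 36, which equals trace(L) = 2|E|. By the matrix-tree theorem the graph has (1/8) * product of the nonzero eigenvalues = 6084 spanning trees.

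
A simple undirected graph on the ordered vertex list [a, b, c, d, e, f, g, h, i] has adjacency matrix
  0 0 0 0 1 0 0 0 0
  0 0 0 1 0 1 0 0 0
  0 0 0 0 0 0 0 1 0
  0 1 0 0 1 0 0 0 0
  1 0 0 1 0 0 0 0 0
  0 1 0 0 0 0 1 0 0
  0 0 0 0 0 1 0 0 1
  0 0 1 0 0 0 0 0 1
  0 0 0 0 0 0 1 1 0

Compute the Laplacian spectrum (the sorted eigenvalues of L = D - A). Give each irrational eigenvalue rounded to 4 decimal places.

[0, 0.1206, 0.4679, 1, 1.6527, 2.3473, 3, 3.5321, 3.8794]

With the vertex order [a, b, c, d, e, f, g, h, i], the degrees are [1, 2, 1, 2, 2, 2, 2, 2, 2], giving D = diag(1, 2, 1, 2, 2, 2, 2, 2, 2) and L = D - A. The multiplicity of 0 as a Laplacian eigenvalue equals the number of connected components. There is one zero in the spectrum, matching the 1 component.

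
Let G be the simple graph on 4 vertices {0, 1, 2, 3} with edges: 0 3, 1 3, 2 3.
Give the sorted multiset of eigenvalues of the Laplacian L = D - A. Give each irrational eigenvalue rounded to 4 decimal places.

Each diagonal entry of L is the vertex degree and each off-diagonal entry is -1 where an edge is present, 0 otherwise; in the order [0, 1, 2, 3] the diagonal is [1, 1, 1, 3]. Since every row of L sums to 0, the all-ones vector is in the kernel and 0 is an eigenvalue. The single zero eigenvalue shows the graph is connected.

[0, 1, 1, 4]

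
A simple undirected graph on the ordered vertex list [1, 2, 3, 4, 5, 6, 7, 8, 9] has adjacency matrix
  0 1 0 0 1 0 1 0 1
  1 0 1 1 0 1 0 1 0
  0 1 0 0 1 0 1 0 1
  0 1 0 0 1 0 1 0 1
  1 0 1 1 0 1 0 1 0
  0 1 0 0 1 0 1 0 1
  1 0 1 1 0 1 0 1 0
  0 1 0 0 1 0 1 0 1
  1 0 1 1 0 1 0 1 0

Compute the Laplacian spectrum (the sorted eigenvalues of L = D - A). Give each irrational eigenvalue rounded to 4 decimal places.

[0, 4, 4, 4, 4, 5, 5, 5, 9]

Reading degrees in the order [1, 2, 3, 4, 5, 6, 7, 8, 9] gives [4, 5, 4, 4, 5, 4, 5, 4, 5]; set D = diag(4, 5, 4, 4, 5, 4, 5, 4, 5) and form L = D - A. Diagonalising L (or applying a numerical eigensolver to the 9x9 matrix) gives the spectrum above.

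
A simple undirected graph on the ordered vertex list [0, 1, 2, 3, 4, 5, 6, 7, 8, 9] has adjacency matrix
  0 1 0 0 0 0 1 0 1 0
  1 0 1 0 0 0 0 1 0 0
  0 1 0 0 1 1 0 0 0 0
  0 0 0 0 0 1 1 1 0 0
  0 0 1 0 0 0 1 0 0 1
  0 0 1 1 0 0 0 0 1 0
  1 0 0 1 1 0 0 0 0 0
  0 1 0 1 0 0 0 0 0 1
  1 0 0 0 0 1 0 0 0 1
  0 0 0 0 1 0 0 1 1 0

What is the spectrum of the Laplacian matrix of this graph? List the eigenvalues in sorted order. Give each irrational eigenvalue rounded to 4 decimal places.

[0, 2, 2, 2, 2, 2, 5, 5, 5, 5]

With the vertex order [0, 1, 2, 3, 4, 5, 6, 7, 8, 9], the degrees are [3, 3, 3, 3, 3, 3, 3, 3, 3, 3], giving D = diag(3, 3, 3, 3, 3, 3, 3, 3, 3, 3) and L = D - A. Diagonalising L (or applying a numerical eigensolver to the 10x10 matrix) gives the spectrum above.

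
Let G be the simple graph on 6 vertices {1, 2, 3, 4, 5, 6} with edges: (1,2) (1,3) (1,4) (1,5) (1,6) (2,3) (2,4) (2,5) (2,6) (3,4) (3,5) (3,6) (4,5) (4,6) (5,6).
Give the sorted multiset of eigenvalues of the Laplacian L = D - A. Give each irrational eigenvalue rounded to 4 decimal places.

Reading degrees in the order [1, 2, 3, 4, 5, 6] gives [5, 5, 5, 5, 5, 5]; set D = diag(5, 5, 5, 5, 5, 5) and form L = D - A. L is symmetric positive semidefinite, so every eigenvalue is real and nonnegative. The single zero eigenvalue shows the graph is connected. There is one zero in the spectrum, matching the 1 component.

[0, 6, 6, 6, 6, 6]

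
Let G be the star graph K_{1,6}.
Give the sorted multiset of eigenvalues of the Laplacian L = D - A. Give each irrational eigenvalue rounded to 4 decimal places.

[0, 1, 1, 1, 1, 1, 7]

The graph has 7 vertices and degree multiset [6, 1, 1, 1, 1, 1, 1]; D is the diagonal matrix of degrees and L = D - A. The multiplicity of 0 as a Laplacian eigenvalue equals the number of connected components. The single zero eigenvalue shows the graph is connected.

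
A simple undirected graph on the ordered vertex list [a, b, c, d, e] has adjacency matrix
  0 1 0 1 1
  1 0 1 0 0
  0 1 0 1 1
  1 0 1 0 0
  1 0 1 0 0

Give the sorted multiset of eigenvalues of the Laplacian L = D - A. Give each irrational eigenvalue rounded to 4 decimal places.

[0, 2, 2, 3, 5]

Each diagonal entry of L is the vertex degree and each off-diagonal entry is -1 where an edge is present, 0 otherwise; in the order [a, b, c, d, e] the diagonal is [3, 2, 3, 2, 2]. Diagonalising L (or applying a numerical eigensolver to the 5x5 matrix) gives the spectrum above. The single zero eigenvalue shows the graph is connected.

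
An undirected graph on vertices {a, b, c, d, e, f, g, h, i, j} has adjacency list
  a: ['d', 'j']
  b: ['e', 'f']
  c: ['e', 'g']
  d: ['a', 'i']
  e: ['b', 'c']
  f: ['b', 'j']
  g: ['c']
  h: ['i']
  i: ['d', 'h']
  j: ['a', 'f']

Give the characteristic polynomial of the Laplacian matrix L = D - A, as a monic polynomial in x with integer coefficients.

x^10 - 18x^9 + 136x^8 - 560x^7 + 1365x^6 - 2002x^5 + 1716x^4 - 792x^3 + 165x^2 - 10x

Reading degrees in the order [a, b, c, d, e, f, g, h, i, j] gives [2, 2, 2, 2, 2, 2, 1, 1, 2, 2]; set D = diag(2, 2, 2, 2, 2, 2, 1, 1, 2, 2) and form L = D - A. Computing det(xI - L) by cofactor expansion (or equivalently via sum-over-permutations) gives x^10 - 18x^9 + 136x^8 - 560x^7 + 1365x^6 - 2002x^5 + 1716x^4 - 792x^3 + 165x^2 - 10x. Since p(0) = det(-L) = 0, x divides p(x). The eigenvalues sum to 18, which equals trace(L) = 2|E|.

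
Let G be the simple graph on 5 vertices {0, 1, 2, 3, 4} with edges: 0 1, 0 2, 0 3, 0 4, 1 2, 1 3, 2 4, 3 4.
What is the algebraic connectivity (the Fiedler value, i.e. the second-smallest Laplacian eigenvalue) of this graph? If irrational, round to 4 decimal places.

Reading degrees in the order [0, 1, 2, 3, 4] gives [4, 3, 3, 3, 3]; set D = diag(4, 3, 3, 3, 3) and form L = D - A. Computing the eigenvalues of L and sorting gives [0, 3, 3, 5, 5]. The Fiedler value lambda_2 = 3 is strictly positive, so the graph is connected. By the matrix-tree theorem the graph has (1/5) * product of the nonzero eigenvalues = 45 spanning trees.

3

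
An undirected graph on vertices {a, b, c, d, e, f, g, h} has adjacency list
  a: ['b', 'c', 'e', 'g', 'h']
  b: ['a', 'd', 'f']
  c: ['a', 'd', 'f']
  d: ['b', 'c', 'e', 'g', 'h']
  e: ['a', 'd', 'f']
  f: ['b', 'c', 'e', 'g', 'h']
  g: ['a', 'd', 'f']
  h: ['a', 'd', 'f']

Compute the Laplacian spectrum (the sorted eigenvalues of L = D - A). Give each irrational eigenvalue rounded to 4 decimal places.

With the vertex order [a, b, c, d, e, f, g, h], the degrees are [5, 3, 3, 5, 3, 5, 3, 3], giving D = diag(5, 3, 3, 5, 3, 5, 3, 3) and L = D - A. Diagonalising L (or applying a numerical eigensolver to the 8x8 matrix) gives the spectrum above.

[0, 3, 3, 3, 3, 5, 5, 8]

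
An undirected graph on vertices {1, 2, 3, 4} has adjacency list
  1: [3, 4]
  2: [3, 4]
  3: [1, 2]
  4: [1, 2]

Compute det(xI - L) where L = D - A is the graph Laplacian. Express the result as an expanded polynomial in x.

x^4 - 8x^3 + 20x^2 - 16x

Each diagonal entry of L is the vertex degree and each off-diagonal entry is -1 where an edge is present, 0 otherwise; in the order [1, 2, 3, 4] the diagonal is [2, 2, 2, 2]. Computing det(xI - L) by cofactor expansion (or equivalently via sum-over-permutations) gives x^4 - 8x^3 + 20x^2 - 16x. The constant term is 0 because L is singular (the all-ones vector lies in its kernel). There is one zero in the spectrum, matching the 1 component. The eigenvalues sum to 8, which equals trace(L) = 2|E|.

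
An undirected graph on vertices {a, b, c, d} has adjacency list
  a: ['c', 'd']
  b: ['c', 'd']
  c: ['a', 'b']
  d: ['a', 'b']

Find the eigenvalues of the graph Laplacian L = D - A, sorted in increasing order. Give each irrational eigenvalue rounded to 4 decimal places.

[0, 2, 2, 4]

Reading degrees in the order [a, b, c, d] gives [2, 2, 2, 2]; set D = diag(2, 2, 2, 2) and form L = D - A. Diagonalising L (or applying a numerical eigensolver to the 4x4 matrix) gives the spectrum above. The single zero eigenvalue shows the graph is connected. There is one zero in the spectrum, matching the 1 component. The eigenvalues sum to 8, which equals trace(L) = 2|E|.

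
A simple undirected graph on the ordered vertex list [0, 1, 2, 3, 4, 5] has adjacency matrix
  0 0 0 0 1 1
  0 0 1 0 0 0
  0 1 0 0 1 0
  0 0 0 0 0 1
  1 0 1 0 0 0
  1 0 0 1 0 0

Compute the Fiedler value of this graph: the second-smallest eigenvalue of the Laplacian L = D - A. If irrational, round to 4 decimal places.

0.2679

With the vertex order [0, 1, 2, 3, 4, 5], the degrees are [2, 1, 2, 1, 2, 2], giving D = diag(2, 1, 2, 1, 2, 2) and L = D - A. Computing the eigenvalues of L and sorting gives [0, 0.2679, 1, 2, 3, 3.7321]. The Fiedler value lambda_2 = 0.2679 is strictly positive, so the graph is connected. The eigenvalues sum to 10, which equals trace(L) = 2|E|.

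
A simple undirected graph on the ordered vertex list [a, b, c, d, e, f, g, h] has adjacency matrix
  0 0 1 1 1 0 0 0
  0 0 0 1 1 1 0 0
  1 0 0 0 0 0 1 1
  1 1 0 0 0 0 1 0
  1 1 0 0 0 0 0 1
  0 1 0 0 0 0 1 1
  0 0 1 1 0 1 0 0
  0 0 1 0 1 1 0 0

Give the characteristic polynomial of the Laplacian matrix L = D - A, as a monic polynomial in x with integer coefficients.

x^8 - 24x^7 + 240x^6 - 1296x^5 + 4080x^4 - 7488x^3 + 7424x^2 - 3072x

Each diagonal entry of L is the vertex degree and each off-diagonal entry is -1 where an edge is present, 0 otherwise; in the order [a, b, c, d, e, f, g, h] the diagonal is [3, 3, 3, 3, 3, 3, 3, 3]. L has integer entries, so p(x) = det(xI - L) has integer coefficients. Expanding the determinant yields x^8 - 24x^7 + 240x^6 - 1296x^5 + 4080x^4 - 7488x^3 + 7424x^2 - 3072x. The constant term is 0 because L is singular (the all-ones vector lies in its kernel).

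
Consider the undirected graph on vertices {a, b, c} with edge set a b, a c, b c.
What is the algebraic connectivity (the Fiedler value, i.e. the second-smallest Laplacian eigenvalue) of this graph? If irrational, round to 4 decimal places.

Reading degrees in the order [a, b, c] gives [2, 2, 2]; set D = diag(2, 2, 2) and form L = D - A. The sorted Laplacian eigenvalues are [0, 3, 3]; the algebraic connectivity is the second entry, 3. The largest eigenvalue, 3, is at most the vertex count 3. There is one zero in the spectrum, matching the 1 component.

3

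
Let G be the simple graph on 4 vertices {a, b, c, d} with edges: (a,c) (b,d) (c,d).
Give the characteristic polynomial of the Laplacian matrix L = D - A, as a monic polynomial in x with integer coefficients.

x^4 - 6x^3 + 10x^2 - 4x

With the vertex order [a, b, c, d], the degrees are [1, 1, 2, 2], giving D = diag(1, 1, 2, 2) and L = D - A. Computing det(xI - L) by cofactor expansion (or equivalently via sum-over-permutations) gives x^4 - 6x^3 + 10x^2 - 4x. The coefficient of x^3 equals -trace(L) = -6, matching the sum of degrees. There is one zero in the spectrum, matching the 1 component. By the matrix-tree theorem the graph has (1/4) * product of the nonzero eigenvalues = 1 spanning tree.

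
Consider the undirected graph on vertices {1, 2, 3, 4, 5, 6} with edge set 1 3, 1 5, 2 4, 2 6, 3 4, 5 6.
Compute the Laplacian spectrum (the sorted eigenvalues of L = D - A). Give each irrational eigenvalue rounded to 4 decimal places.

Each diagonal entry of L is the vertex degree and each off-diagonal entry is -1 where an edge is present, 0 otherwise; in the order [1, 2, 3, 4, 5, 6] the diagonal is [2, 2, 2, 2, 2, 2]. The multiplicity of 0 as a Laplacian eigenvalue equals the number of connected components. The single zero eigenvalue shows the graph is connected. By the matrix-tree theorem the graph has (1/6) * product of the nonzero eigenvalues = 6 spanning trees. The eigenvalues sum to 12, which equals trace(L) = 2|E|.

[0, 1, 1, 3, 3, 4]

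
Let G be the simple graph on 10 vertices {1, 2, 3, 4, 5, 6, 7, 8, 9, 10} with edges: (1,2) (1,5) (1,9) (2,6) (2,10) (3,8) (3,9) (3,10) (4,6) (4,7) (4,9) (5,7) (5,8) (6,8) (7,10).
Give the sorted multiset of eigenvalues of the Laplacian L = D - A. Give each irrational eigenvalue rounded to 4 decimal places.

With the vertex order [1, 2, 3, 4, 5, 6, 7, 8, 9, 10], the degrees are [3, 3, 3, 3, 3, 3, 3, 3, 3, 3], giving D = diag(3, 3, 3, 3, 3, 3, 3, 3, 3, 3) and L = D - A. L is symmetric positive semidefinite, so every eigenvalue is real and nonnegative. The single zero eigenvalue shows the graph is connected. The largest eigenvalue, 5, is at most the vertex count 10.

[0, 2, 2, 2, 2, 2, 5, 5, 5, 5]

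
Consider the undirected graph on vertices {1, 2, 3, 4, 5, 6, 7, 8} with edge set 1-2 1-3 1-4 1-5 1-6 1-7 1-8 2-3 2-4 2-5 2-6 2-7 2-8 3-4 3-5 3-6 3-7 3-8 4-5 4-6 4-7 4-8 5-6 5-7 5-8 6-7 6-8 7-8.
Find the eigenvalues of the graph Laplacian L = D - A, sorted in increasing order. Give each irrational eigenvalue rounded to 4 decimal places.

Each diagonal entry of L is the vertex degree and each off-diagonal entry is -1 where an edge is present, 0 otherwise; in the order [1, 2, 3, 4, 5, 6, 7, 8] the diagonal is [7, 7, 7, 7, 7, 7, 7, 7]. Diagonalising L (or applying a numerical eigensolver to the 8x8 matrix) gives the spectrum above. There is one zero in the spectrum, matching the 1 component. By the matrix-tree theorem the graph has (1/8) * product of the nonzero eigenvalues = 262144 spanning trees.

[0, 8, 8, 8, 8, 8, 8, 8]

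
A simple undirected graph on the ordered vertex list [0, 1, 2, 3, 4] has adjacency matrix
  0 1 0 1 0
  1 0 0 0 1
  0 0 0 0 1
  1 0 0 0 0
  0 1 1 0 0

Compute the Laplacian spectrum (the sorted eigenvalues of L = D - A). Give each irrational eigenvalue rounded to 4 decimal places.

With the vertex order [0, 1, 2, 3, 4], the degrees are [2, 2, 1, 1, 2], giving D = diag(2, 2, 1, 1, 2) and L = D - A. The multiplicity of 0 as a Laplacian eigenvalue equals the number of connected components. The single zero eigenvalue shows the graph is connected. There is one zero in the spectrum, matching the 1 component. The eigenvalues sum to 8, which equals trace(L) = 2|E|.

[0, 0.3820, 1.3820, 2.6180, 3.6180]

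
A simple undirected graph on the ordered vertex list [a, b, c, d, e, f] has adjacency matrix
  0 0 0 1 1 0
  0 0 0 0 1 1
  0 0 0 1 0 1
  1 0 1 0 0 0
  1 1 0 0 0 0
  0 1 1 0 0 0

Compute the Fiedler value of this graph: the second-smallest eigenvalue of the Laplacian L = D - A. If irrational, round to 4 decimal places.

Reading degrees in the order [a, b, c, d, e, f] gives [2, 2, 2, 2, 2, 2]; set D = diag(2, 2, 2, 2, 2, 2) and form L = D - A. The smallest Laplacian eigenvalue is always 0. The next one, lambda_2 = 1, measures how hard the graph is to disconnect: larger values mean better connectivity. The eigenvalues sum to 12, which equals trace(L) = 2|E|. The largest eigenvalue, 4, is at most the vertex count 6.

1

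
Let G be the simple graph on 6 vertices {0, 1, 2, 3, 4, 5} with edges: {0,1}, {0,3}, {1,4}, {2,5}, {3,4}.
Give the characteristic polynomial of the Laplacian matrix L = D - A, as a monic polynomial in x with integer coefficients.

x^6 - 10x^5 + 36x^4 - 56x^3 + 32x^2

Each diagonal entry of L is the vertex degree and each off-diagonal entry is -1 where an edge is present, 0 otherwise; in the order [0, 1, 2, 3, 4, 5] the diagonal is [2, 2, 1, 2, 2, 1]. Computing det(xI - L) by cofactor expansion (or equivalently via sum-over-permutations) gives x^6 - 10x^5 + 36x^4 - 56x^3 + 32x^2. Since p(0) = det(-L) = 0, x divides p(x).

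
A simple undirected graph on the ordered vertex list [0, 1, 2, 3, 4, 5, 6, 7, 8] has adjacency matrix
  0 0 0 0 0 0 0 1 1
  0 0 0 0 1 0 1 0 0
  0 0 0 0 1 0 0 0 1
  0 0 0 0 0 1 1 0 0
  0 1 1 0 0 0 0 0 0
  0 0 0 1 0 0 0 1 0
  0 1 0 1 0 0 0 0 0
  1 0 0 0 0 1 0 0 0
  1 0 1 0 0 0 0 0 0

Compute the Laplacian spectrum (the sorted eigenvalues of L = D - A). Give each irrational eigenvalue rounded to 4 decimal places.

Reading degrees in the order [0, 1, 2, 3, 4, 5, 6, 7, 8] gives [2, 2, 2, 2, 2, 2, 2, 2, 2]; set D = diag(2, 2, 2, 2, 2, 2, 2, 2, 2) and form L = D - A. L is symmetric positive semidefinite, so every eigenvalue is real and nonnegative. The single zero eigenvalue shows the graph is connected. There is one zero in the spectrum, matching the 1 component. The eigenvalues sum to 18, which equals trace(L) = 2|E|.

[0, 0.4679, 0.4679, 1.6527, 1.6527, 3, 3, 3.8794, 3.8794]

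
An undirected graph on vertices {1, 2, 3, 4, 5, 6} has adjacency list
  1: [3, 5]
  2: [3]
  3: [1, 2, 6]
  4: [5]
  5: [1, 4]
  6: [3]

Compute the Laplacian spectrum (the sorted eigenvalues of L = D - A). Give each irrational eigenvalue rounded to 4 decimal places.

With the vertex order [1, 2, 3, 4, 5, 6], the degrees are [2, 1, 3, 1, 2, 1], giving D = diag(2, 1, 3, 1, 2, 1) and L = D - A. Diagonalising L (or applying a numerical eigensolver to the 6x6 matrix) gives the spectrum above. The eigenvalues sum to 10, which equals trace(L) = 2|E|.

[0, 0.3249, 1, 1.4608, 3, 4.2143]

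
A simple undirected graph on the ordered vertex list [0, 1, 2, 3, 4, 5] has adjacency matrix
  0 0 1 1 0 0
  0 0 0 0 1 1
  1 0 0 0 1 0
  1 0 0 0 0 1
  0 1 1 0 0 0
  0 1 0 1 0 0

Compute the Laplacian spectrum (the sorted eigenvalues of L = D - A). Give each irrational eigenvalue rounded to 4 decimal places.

Each diagonal entry of L is the vertex degree and each off-diagonal entry is -1 where an edge is present, 0 otherwise; in the order [0, 1, 2, 3, 4, 5] the diagonal is [2, 2, 2, 2, 2, 2]. Since every row of L sums to 0, the all-ones vector is in the kernel and 0 is an eigenvalue.

[0, 1, 1, 3, 3, 4]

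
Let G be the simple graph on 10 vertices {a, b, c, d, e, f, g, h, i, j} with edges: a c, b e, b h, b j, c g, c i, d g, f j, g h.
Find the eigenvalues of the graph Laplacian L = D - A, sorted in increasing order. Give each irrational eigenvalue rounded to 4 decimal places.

With the vertex order [a, b, c, d, e, f, g, h, i, j], the degrees are [1, 3, 3, 1, 1, 1, 3, 2, 1, 2], giving D = diag(1, 3, 3, 1, 1, 1, 3, 2, 1, 2) and L = D - A. Since every row of L sums to 0, the all-ones vector is in the kernel and 0 is an eigenvalue. The eigenvalues sum to 18, which equals trace(L) = 2|E|. By the matrix-tree theorem the graph has (1/10) * product of the nonzero eigenvalues = 1 spanning tree.

[0, 0.1487, 0.5188, 0.6496, 1, 1.4400, 2.3111, 3.0561, 4.1701, 4.7056]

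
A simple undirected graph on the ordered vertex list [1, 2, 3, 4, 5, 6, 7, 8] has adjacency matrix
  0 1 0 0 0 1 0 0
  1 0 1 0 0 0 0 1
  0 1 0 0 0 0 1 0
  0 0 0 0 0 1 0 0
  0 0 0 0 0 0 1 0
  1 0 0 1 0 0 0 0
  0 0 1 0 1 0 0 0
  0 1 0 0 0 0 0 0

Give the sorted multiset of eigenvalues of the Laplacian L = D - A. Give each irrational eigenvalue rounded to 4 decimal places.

[0, 0.1981, 0.4915, 1.3204, 1.5550, 2.8258, 3.2470, 4.3623]

Reading degrees in the order [1, 2, 3, 4, 5, 6, 7, 8] gives [2, 3, 2, 1, 1, 2, 2, 1]; set D = diag(2, 3, 2, 1, 1, 2, 2, 1) and form L = D - A. L is symmetric positive semidefinite, so every eigenvalue is real and nonnegative. The single zero eigenvalue shows the graph is connected. The largest eigenvalue, 4.3623, is at most the vertex count 8. The eigenvalues sum to 14, which equals trace(L) = 2|E|.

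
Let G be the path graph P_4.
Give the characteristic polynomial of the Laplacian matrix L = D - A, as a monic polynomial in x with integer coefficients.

x^4 - 6x^3 + 10x^2 - 4x

The graph has 4 vertices and degree multiset [2, 2, 1, 1]; D is the diagonal matrix of degrees and L = D - A. L has integer entries, so p(x) = det(xI - L) has integer coefficients. Expanding the determinant yields x^4 - 6x^3 + 10x^2 - 4x. Since p(0) = det(-L) = 0, x divides p(x). The eigenvalues sum to 6, which equals trace(L) = 2|E|.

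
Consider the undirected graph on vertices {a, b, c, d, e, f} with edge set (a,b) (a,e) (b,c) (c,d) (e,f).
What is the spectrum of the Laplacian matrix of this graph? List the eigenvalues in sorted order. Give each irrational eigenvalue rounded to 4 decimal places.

[0, 0.2679, 1, 2, 3, 3.7321]

With the vertex order [a, b, c, d, e, f], the degrees are [2, 2, 2, 1, 2, 1], giving D = diag(2, 2, 2, 1, 2, 1) and L = D - A. Since every row of L sums to 0, the all-ones vector is in the kernel and 0 is an eigenvalue. The single zero eigenvalue shows the graph is connected.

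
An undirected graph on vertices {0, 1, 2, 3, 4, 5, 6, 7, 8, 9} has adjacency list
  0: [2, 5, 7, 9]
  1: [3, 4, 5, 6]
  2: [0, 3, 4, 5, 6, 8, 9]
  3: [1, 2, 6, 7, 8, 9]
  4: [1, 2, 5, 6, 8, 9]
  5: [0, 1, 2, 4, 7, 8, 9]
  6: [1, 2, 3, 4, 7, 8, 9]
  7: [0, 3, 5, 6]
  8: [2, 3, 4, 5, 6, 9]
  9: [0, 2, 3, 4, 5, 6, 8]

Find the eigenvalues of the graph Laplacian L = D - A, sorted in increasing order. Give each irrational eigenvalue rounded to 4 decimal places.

Each diagonal entry of L is the vertex degree and each off-diagonal entry is -1 where an edge is present, 0 otherwise; in the order [0, 1, 2, 3, 4, 5, 6, 7, 8, 9] the diagonal is [4, 4, 7, 6, 6, 7, 7, 4, 6, 7]. The multiplicity of 0 as a Laplacian eigenvalue equals the number of connected components. The single zero eigenvalue shows the graph is connected.

[0, 3.1198, 4.0635, 4.5773, 5.9618, 7.0963, 7.6678, 8, 8.1454, 9.3679]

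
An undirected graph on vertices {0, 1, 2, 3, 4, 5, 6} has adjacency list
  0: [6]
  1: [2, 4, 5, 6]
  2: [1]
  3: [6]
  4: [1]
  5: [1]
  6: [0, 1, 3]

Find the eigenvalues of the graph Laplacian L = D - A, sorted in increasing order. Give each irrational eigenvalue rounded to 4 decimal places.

[0, 0.3983, 1, 1, 1, 3.3399, 5.2618]

Each diagonal entry of L is the vertex degree and each off-diagonal entry is -1 where an edge is present, 0 otherwise; in the order [0, 1, 2, 3, 4, 5, 6] the diagonal is [1, 4, 1, 1, 1, 1, 3]. Diagonalising L (or applying a numerical eigensolver to the 7x7 matrix) gives the spectrum above.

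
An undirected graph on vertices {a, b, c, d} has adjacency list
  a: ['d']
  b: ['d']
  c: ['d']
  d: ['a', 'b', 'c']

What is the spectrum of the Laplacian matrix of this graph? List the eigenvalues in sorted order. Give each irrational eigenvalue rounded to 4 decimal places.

Reading degrees in the order [a, b, c, d] gives [1, 1, 1, 3]; set D = diag(1, 1, 1, 3) and form L = D - A. L is symmetric positive semidefinite, so every eigenvalue is real and nonnegative. The largest eigenvalue, 4, is at most the vertex count 4.

[0, 1, 1, 4]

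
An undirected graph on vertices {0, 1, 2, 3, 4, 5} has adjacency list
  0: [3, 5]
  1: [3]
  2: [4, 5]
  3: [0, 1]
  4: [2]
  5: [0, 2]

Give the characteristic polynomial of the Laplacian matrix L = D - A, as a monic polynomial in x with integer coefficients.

x^6 - 10x^5 + 36x^4 - 56x^3 + 35x^2 - 6x

Reading degrees in the order [0, 1, 2, 3, 4, 5] gives [2, 1, 2, 2, 1, 2]; set D = diag(2, 1, 2, 2, 1, 2) and form L = D - A. Computing det(xI - L) by cofactor expansion (or equivalently via sum-over-permutations) gives x^6 - 10x^5 + 36x^4 - 56x^3 + 35x^2 - 6x. Since p(0) = det(-L) = 0, x divides p(x).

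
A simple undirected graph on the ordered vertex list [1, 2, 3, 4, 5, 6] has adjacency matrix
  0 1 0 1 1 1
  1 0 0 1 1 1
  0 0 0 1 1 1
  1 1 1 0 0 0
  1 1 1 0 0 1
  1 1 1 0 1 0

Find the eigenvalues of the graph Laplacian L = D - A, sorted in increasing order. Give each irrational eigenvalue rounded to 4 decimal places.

Each diagonal entry of L is the vertex degree and each off-diagonal entry is -1 where an edge is present, 0 otherwise; in the order [1, 2, 3, 4, 5, 6] the diagonal is [4, 4, 3, 3, 4, 4]. Diagonalising L (or applying a numerical eigensolver to the 6x6 matrix) gives the spectrum above. The single zero eigenvalue shows the graph is connected. There is one zero in the spectrum, matching the 1 component.

[0, 3, 3, 5, 5, 6]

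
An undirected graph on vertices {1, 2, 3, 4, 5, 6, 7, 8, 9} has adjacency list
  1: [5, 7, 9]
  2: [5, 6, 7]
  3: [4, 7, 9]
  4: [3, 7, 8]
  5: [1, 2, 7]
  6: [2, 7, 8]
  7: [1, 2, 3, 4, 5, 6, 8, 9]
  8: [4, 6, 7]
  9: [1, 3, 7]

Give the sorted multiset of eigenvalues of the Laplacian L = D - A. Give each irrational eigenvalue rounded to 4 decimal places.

[0, 1.5858, 1.5858, 3, 3, 4.4142, 4.4142, 5, 9]

Each diagonal entry of L is the vertex degree and each off-diagonal entry is -1 where an edge is present, 0 otherwise; in the order [1, 2, 3, 4, 5, 6, 7, 8, 9] the diagonal is [3, 3, 3, 3, 3, 3, 8, 3, 3]. The multiplicity of 0 as a Laplacian eigenvalue equals the number of connected components. The single zero eigenvalue shows the graph is connected. By the matrix-tree theorem the graph has (1/9) * product of the nonzero eigenvalues = 2205 spanning trees.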